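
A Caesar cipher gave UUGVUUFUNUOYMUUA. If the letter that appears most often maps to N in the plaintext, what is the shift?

The most frequent ciphertext letter is U (appears 8 times).
U is position 20; N is position 13.
Shift = 7.

7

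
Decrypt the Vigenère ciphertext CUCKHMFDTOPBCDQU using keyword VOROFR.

HGLWCVKPCAKKHPZG

Repeat the key across the ciphertext: VOROFRVOROFRVORO
C(2)−V(21): -19≡7 → H
U(20)−O(14): 6 → G
C(2)−R(17): -15≡11 → L
K(10)−O(14): -4≡22 → W
H(7)−F(5): 2 → C
M(12)−R(17): -5≡21 → V
F(5)−V(21): -16≡10 → K
D(3)−O(14): -11≡15 → P
T(19)−R(17): 2 → C
O(14)−O(14): 0 → A
P(15)−F(5): 10 → K
B(1)−R(17): -16≡10 → K
C(2)−V(21): -19≡7 → H
D(3)−O(14): -11≡15 → P
Q(16)−R(17): -1≡25 → Z
U(20)−O(14): 6 → G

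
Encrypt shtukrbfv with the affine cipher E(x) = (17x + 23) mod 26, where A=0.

rmizlaoeq

s(18): 17·18+23=329≡17 → r
h(7): 17·7+23=142≡12 → m
t(19): 17·19+23=346≡8 → i
u(20): 17·20+23=363≡25 → z
k(10): 17·10+23=193≡11 → l
r(17): 17·17+23=312≡0 → a
b(1): 17·1+23=40≡14 → o
f(5): 17·5+23=108≡4 → e
v(21): 17·21+23=380≡16 → q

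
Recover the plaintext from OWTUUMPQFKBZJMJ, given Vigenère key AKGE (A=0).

OMNQUCJMFAVVJCD

Repeat the key across the ciphertext: AKGEAKGEAKGEAKG
O(14)−A(0): 14 → O
W(22)−K(10): 12 → M
T(19)−G(6): 13 → N
U(20)−E(4): 16 → Q
U(20)−A(0): 20 → U
M(12)−K(10): 2 → C
P(15)−G(6): 9 → J
Q(16)−E(4): 12 → M
F(5)−A(0): 5 → F
K(10)−K(10): 0 → A
B(1)−G(6): -5≡21 → V
Z(25)−E(4): 21 → V
J(9)−A(0): 9 → J
M(12)−K(10): 2 → C
J(9)−G(6): 3 → D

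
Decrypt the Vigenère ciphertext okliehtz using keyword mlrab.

Repeat the key across the ciphertext: mlrabmlr
o(14)−m(12): 2 → c
k(10)−l(11): -1≡25 → z
l(11)−r(17): -6≡20 → u
i(8)−a(0): 8 → i
e(4)−b(1): 3 → d
h(7)−m(12): -5≡21 → v
t(19)−l(11): 8 → i
z(25)−r(17): 8 → i

czuidvii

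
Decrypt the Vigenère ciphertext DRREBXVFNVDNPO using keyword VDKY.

IOHGGULHSSTPUL

Repeat the key across the ciphertext: VDKYVDKYVDKYVD
D(3)−V(21): -18≡8 → I
R(17)−D(3): 14 → O
R(17)−K(10): 7 → H
E(4)−Y(24): -20≡6 → G
B(1)−V(21): -20≡6 → G
X(23)−D(3): 20 → U
V(21)−K(10): 11 → L
F(5)−Y(24): -19≡7 → H
N(13)−V(21): -8≡18 → S
V(21)−D(3): 18 → S
D(3)−K(10): -7≡19 → T
N(13)−Y(24): -11≡15 → P
P(15)−V(21): -6≡20 → U
O(14)−D(3): 11 → L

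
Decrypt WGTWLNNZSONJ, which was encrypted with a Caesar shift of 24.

YIVYNPPBUQPL

W(22): 22−24=-2≡24 → Y
G(6): 6−24=-18≡8 → I
T(19): 19−24=-5≡21 → V
W(22): 22−24=-2≡24 → Y
L(11): 11−24=-13≡13 → N
N(13): 13−24=-11≡15 → P
N(13): 13−24=-11≡15 → P
Z(25): 25−24=1 → B
S(18): 18−24=-6≡20 → U
O(14): 14−24=-10≡16 → Q
N(13): 13−24=-11≡15 → P
J(9): 9−24=-15≡11 → L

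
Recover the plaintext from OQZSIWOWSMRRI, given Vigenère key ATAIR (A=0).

Repeat the key across the ciphertext: ATAIRATAIRATA
O(14)−A(0): 14 → O
Q(16)−T(19): -3≡23 → X
Z(25)−A(0): 25 → Z
S(18)−I(8): 10 → K
I(8)−R(17): -9≡17 → R
W(22)−A(0): 22 → W
O(14)−T(19): -5≡21 → V
W(22)−A(0): 22 → W
S(18)−I(8): 10 → K
M(12)−R(17): -5≡21 → V
R(17)−A(0): 17 → R
R(17)−T(19): -2≡24 → Y
I(8)−A(0): 8 → I

OXZKRWVWKVRYI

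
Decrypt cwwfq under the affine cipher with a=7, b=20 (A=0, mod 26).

The inverse of 7 mod 26 is 15, since 7·15=105≡1. Apply D(y)=15·(y−20) mod 26:
c(2): 15·(2−20)=-270≡16 → q
w(22): 15·(22−20)=30≡4 → e
w(22): 15·(22−20)=30≡4 → e
f(5): 15·(5−20)=-225≡9 → j
q(16): 15·(16−20)=-60≡18 → s

qeejs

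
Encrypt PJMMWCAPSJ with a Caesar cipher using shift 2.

RLOOYECRUL

P(15): 15+2=17 → R
J(9): 9+2=11 → L
M(12): 12+2=14 → O
M(12): 12+2=14 → O
W(22): 22+2=24 → Y
C(2): 2+2=4 → E
A(0): 0+2=2 → C
P(15): 15+2=17 → R
S(18): 18+2=20 → U
J(9): 9+2=11 → L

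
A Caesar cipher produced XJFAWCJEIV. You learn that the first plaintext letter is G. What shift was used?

17

From the crib: X(23)−G(6)=17, so the shift is 17.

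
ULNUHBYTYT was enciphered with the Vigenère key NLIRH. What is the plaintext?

HAFDAONLHM

Repeat the key across the ciphertext: NLIRHNLIRH
U(20)−N(13): 7 → H
L(11)−L(11): 0 → A
N(13)−I(8): 5 → F
U(20)−R(17): 3 → D
H(7)−H(7): 0 → A
B(1)−N(13): -12≡14 → O
Y(24)−L(11): 13 → N
T(19)−I(8): 11 → L
Y(24)−R(17): 7 → H
T(19)−H(7): 12 → M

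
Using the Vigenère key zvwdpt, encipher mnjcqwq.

lifffpp

Repeat the key across the message: zvwdptz
m(12)+z(25): 37≡11 → l
n(13)+v(21): 34≡8 → i
j(9)+w(22): 31≡5 → f
c(2)+d(3): 5 → f
q(16)+p(15): 31≡5 → f
w(22)+t(19): 41≡15 → p
q(16)+z(25): 41≡15 → p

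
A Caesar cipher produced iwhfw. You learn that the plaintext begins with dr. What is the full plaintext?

From the crib: i(8)−d(3)=5, so the shift is 5.
Subtract 5 from each ciphertext letter:
i(8): 8−5=3 → d
w(22): 22−5=17 → r
h(7): 7−5=2 → c
f(5): 5−5=0 → a
w(22): 22−5=17 → r

drcar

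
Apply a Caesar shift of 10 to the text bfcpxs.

b(1): 1+10=11 → l
f(5): 5+10=15 → p
c(2): 2+10=12 → m
p(15): 15+10=25 → z
x(23): 23+10=33≡7 → h
s(18): 18+10=28≡2 → c

lpmzhc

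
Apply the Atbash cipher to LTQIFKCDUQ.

OGJRUPXWFJ

L(11) → O(14)
T(19) → G(6)
Q(16) → J(9)
I(8) → R(17)
F(5) → U(20)
K(10) → P(15)
C(2) → X(23)
D(3) → W(22)
U(20) → F(5)
Q(16) → J(9)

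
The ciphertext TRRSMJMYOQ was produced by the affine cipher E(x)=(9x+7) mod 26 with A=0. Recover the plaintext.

The inverse of 9 mod 26 is 3, since 9·3=27≡1. Apply D(y)=3·(y−7) mod 26:
T(19): 3·(19−7)=36≡10 → K
R(17): 3·(17−7)=30≡4 → E
R(17): 3·(17−7)=30≡4 → E
S(18): 3·(18−7)=33≡7 → H
M(12): 3·(12−7)=15 → P
J(9): 3·(9−7)=6 → G
M(12): 3·(12−7)=15 → P
Y(24): 3·(24−7)=51≡25 → Z
O(14): 3·(14−7)=21 → V
Q(16): 3·(16−7)=27≡1 → B

KEEHPGPZVB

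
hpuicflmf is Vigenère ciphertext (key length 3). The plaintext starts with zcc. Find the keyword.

ins

Subtract each crib letter from the matching ciphertext letter (mod 26):
h(7)−z(25)=-18≡8 → i
p(15)−c(2)=13 → n
u(20)−c(2)=18 → s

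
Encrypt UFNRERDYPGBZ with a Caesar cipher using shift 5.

ZKSWJWIDULGE

U(20): 20+5=25 → Z
F(5): 5+5=10 → K
N(13): 13+5=18 → S
R(17): 17+5=22 → W
E(4): 4+5=9 → J
R(17): 17+5=22 → W
D(3): 3+5=8 → I
Y(24): 24+5=29≡3 → D
P(15): 15+5=20 → U
G(6): 6+5=11 → L
B(1): 1+5=6 → G
Z(25): 25+5=30≡4 → E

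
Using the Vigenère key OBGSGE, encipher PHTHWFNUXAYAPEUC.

Repeat the key across the message: OBGSGEOBGSGEOBGS
P(15)+O(14): 29≡3 → D
H(7)+B(1): 8 → I
T(19)+G(6): 25 → Z
H(7)+S(18): 25 → Z
W(22)+G(6): 28≡2 → C
F(5)+E(4): 9 → J
N(13)+O(14): 27≡1 → B
U(20)+B(1): 21 → V
X(23)+G(6): 29≡3 → D
A(0)+S(18): 18 → S
Y(24)+G(6): 30≡4 → E
A(0)+E(4): 4 → E
P(15)+O(14): 29≡3 → D
E(4)+B(1): 5 → F
U(20)+G(6): 26≡0 → A
C(2)+S(18): 20 → U

DIZZCJBVDSEEDFAU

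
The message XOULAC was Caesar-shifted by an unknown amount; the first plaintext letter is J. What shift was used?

14

From the crib: X(23)−J(9)=14, so the shift is 14.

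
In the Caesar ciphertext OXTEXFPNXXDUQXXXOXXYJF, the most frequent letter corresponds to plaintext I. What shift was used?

15

The most frequent ciphertext letter is X (appears 9 times).
X is position 23; I is position 8.
Shift = 15.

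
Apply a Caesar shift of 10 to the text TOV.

DYF

T(19): 19+10=29≡3 → D
O(14): 14+10=24 → Y
V(21): 21+10=31≡5 → F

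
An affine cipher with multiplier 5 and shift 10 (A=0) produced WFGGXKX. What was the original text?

SZUUNAN

The inverse of 5 mod 26 is 21, since 5·21=105≡1. Apply D(y)=21·(y−10) mod 26:
W(22): 21·(22−10)=252≡18 → S
F(5): 21·(5−10)=-105≡25 → Z
G(6): 21·(6−10)=-84≡20 → U
G(6): 21·(6−10)=-84≡20 → U
X(23): 21·(23−10)=273≡13 → N
K(10): 21·(10−10)=0 → A
X(23): 21·(23−10)=273≡13 → N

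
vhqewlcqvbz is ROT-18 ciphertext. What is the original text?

dpymetkydjh

v(21): 21−18=3 → d
h(7): 7−18=-11≡15 → p
q(16): 16−18=-2≡24 → y
e(4): 4−18=-14≡12 → m
w(22): 22−18=4 → e
l(11): 11−18=-7≡19 → t
c(2): 2−18=-16≡10 → k
q(16): 16−18=-2≡24 → y
v(21): 21−18=3 → d
b(1): 1−18=-17≡9 → j
z(25): 25−18=7 → h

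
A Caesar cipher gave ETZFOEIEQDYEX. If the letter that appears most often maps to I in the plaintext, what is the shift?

22

The most frequent ciphertext letter is E (appears 4 times).
E is position 4; I is position 8.
Shift = -4≡22.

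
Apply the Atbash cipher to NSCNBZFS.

N(13) → M(12)
S(18) → H(7)
C(2) → X(23)
N(13) → M(12)
B(1) → Y(24)
Z(25) → A(0)
F(5) → U(20)
S(18) → H(7)

MHXMYAUH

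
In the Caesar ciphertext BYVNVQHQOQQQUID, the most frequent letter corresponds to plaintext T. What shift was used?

The most frequent ciphertext letter is Q (appears 5 times).
Q is position 16; T is position 19.
Shift = -3≡23.

23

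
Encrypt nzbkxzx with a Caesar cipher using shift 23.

kwyhuwu

n(13): 13+23=36≡10 → k
z(25): 25+23=48≡22 → w
b(1): 1+23=24 → y
k(10): 10+23=33≡7 → h
x(23): 23+23=46≡20 → u
z(25): 25+23=48≡22 → w
x(23): 23+23=46≡20 → u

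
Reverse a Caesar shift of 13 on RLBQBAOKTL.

EYODONBXGY

R(17): 17−13=4 → E
L(11): 11−13=-2≡24 → Y
B(1): 1−13=-12≡14 → O
Q(16): 16−13=3 → D
B(1): 1−13=-12≡14 → O
A(0): 0−13=-13≡13 → N
O(14): 14−13=1 → B
K(10): 10−13=-3≡23 → X
T(19): 19−13=6 → G
L(11): 11−13=-2≡24 → Y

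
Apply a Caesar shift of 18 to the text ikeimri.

i(8): 8+18=26≡0 → a
k(10): 10+18=28≡2 → c
e(4): 4+18=22 → w
i(8): 8+18=26≡0 → a
m(12): 12+18=30≡4 → e
r(17): 17+18=35≡9 → j
i(8): 8+18=26≡0 → a

acwaeja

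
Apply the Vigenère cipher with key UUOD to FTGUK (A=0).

ZNUXE

Repeat the key across the message: UUODU
F(5)+U(20): 25 → Z
T(19)+U(20): 39≡13 → N
G(6)+O(14): 20 → U
U(20)+D(3): 23 → X
K(10)+U(20): 30≡4 → E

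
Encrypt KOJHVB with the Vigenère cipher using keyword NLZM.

XZITIM

Repeat the key across the message: NLZMNL
K(10)+N(13): 23 → X
O(14)+L(11): 25 → Z
J(9)+Z(25): 34≡8 → I
H(7)+M(12): 19 → T
V(21)+N(13): 34≡8 → I
B(1)+L(11): 12 → M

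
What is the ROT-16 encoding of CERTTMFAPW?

SUHJJCVQFM

C(2): 2+16=18 → S
E(4): 4+16=20 → U
R(17): 17+16=33≡7 → H
T(19): 19+16=35≡9 → J
T(19): 19+16=35≡9 → J
M(12): 12+16=28≡2 → C
F(5): 5+16=21 → V
A(0): 0+16=16 → Q
P(15): 15+16=31≡5 → F
W(22): 22+16=38≡12 → M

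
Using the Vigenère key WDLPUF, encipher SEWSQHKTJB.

Repeat the key across the message: WDLPUFWDLP
S(18)+W(22): 40≡14 → O
E(4)+D(3): 7 → H
W(22)+L(11): 33≡7 → H
S(18)+P(15): 33≡7 → H
Q(16)+U(20): 36≡10 → K
H(7)+F(5): 12 → M
K(10)+W(22): 32≡6 → G
T(19)+D(3): 22 → W
J(9)+L(11): 20 → U
B(1)+P(15): 16 → Q

OHHHKMGWUQ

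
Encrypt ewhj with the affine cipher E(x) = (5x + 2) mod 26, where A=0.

e(4): 5·4+2=22 → w
w(22): 5·22+2=112≡8 → i
h(7): 5·7+2=37≡11 → l
j(9): 5·9+2=47≡21 → v

wilv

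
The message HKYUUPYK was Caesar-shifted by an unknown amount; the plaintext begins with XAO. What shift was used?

From the crib: H(7)−X(23)=-16≡10, so the shift is 10.

10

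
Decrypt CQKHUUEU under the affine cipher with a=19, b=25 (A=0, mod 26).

The inverse of 19 mod 26 is 11, since 19·11=209≡1. Apply D(y)=11·(y−25) mod 26:
C(2): 11·(2−25)=-253≡7 → H
Q(16): 11·(16−25)=-99≡5 → F
K(10): 11·(10−25)=-165≡17 → R
H(7): 11·(7−25)=-198≡10 → K
U(20): 11·(20−25)=-55≡23 → X
U(20): 11·(20−25)=-55≡23 → X
E(4): 11·(4−25)=-231≡3 → D
U(20): 11·(20−25)=-55≡23 → X

HFRKXXDX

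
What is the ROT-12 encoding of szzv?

ellh

s(18): 18+12=30≡4 → e
z(25): 25+12=37≡11 → l
z(25): 25+12=37≡11 → l
v(21): 21+12=33≡7 → h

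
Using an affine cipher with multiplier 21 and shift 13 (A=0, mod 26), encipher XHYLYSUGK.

CEXKXBRJP

X(23): 21·23+13=496≡2 → C
H(7): 21·7+13=160≡4 → E
Y(24): 21·24+13=517≡23 → X
L(11): 21·11+13=244≡10 → K
Y(24): 21·24+13=517≡23 → X
S(18): 21·18+13=391≡1 → B
U(20): 21·20+13=433≡17 → R
G(6): 21·6+13=139≡9 → J
K(10): 21·10+13=223≡15 → P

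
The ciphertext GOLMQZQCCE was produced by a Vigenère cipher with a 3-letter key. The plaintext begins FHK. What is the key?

Subtract each crib letter from the matching ciphertext letter (mod 26):
G(6)−F(5)=1 → B
O(14)−H(7)=7 → H
L(11)−K(10)=1 → B

BHB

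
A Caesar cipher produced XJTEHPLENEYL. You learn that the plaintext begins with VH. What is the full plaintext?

VHRCFNJCLCWJ

From the crib: X(23)−V(21)=2, so the shift is 2.
Subtract 2 from each ciphertext letter:
X(23): 23−2=21 → V
J(9): 9−2=7 → H
T(19): 19−2=17 → R
E(4): 4−2=2 → C
H(7): 7−2=5 → F
P(15): 15−2=13 → N
L(11): 11−2=9 → J
E(4): 4−2=2 → C
N(13): 13−2=11 → L
E(4): 4−2=2 → C
Y(24): 24−2=22 → W
L(11): 11−2=9 → J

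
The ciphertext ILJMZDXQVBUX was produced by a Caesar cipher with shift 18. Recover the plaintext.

I(8): 8−18=-10≡16 → Q
L(11): 11−18=-7≡19 → T
J(9): 9−18=-9≡17 → R
M(12): 12−18=-6≡20 → U
Z(25): 25−18=7 → H
D(3): 3−18=-15≡11 → L
X(23): 23−18=5 → F
Q(16): 16−18=-2≡24 → Y
V(21): 21−18=3 → D
B(1): 1−18=-17≡9 → J
U(20): 20−18=2 → C
X(23): 23−18=5 → F

QTRUHLFYDJCF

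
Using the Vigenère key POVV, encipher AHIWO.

Repeat the key across the message: POVVP
A(0)+P(15): 15 → P
H(7)+O(14): 21 → V
I(8)+V(21): 29≡3 → D
W(22)+V(21): 43≡17 → R
O(14)+P(15): 29≡3 → D

PVDRD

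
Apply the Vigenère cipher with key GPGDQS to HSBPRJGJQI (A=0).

NHHSHBMYWL

Repeat the key across the message: GPGDQSGPGD
H(7)+G(6): 13 → N
S(18)+P(15): 33≡7 → H
B(1)+G(6): 7 → H
P(15)+D(3): 18 → S
R(17)+Q(16): 33≡7 → H
J(9)+S(18): 27≡1 → B
G(6)+G(6): 12 → M
J(9)+P(15): 24 → Y
Q(16)+G(6): 22 → W
I(8)+D(3): 11 → L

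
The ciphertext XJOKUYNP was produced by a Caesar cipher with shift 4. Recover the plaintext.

TFKGQUJL

X(23): 23−4=19 → T
J(9): 9−4=5 → F
O(14): 14−4=10 → K
K(10): 10−4=6 → G
U(20): 20−4=16 → Q
Y(24): 24−4=20 → U
N(13): 13−4=9 → J
P(15): 15−4=11 → L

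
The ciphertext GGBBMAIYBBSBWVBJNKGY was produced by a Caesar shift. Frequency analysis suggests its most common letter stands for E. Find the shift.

The most frequent ciphertext letter is B (appears 6 times).
B is position 1; E is position 4.
Shift = -3≡23.

23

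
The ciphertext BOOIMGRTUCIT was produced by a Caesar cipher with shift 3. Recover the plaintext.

B(1): 1−3=-2≡24 → Y
O(14): 14−3=11 → L
O(14): 14−3=11 → L
I(8): 8−3=5 → F
M(12): 12−3=9 → J
G(6): 6−3=3 → D
R(17): 17−3=14 → O
T(19): 19−3=16 → Q
U(20): 20−3=17 → R
C(2): 2−3=-1≡25 → Z
I(8): 8−3=5 → F
T(19): 19−3=16 → Q

YLLFJDOQRZFQ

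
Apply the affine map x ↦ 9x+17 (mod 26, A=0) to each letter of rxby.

oqaz

r(17): 9·17+17=170≡14 → o
x(23): 9·23+17=224≡16 → q
b(1): 9·1+17=26≡0 → a
y(24): 9·24+17=233≡25 → z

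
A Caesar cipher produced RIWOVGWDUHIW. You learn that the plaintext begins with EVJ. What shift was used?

13

From the crib: R(17)−E(4)=13, so the shift is 13.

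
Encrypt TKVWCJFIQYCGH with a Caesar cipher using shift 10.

DUFGMTPSAIMQR

T(19): 19+10=29≡3 → D
K(10): 10+10=20 → U
V(21): 21+10=31≡5 → F
W(22): 22+10=32≡6 → G
C(2): 2+10=12 → M
J(9): 9+10=19 → T
F(5): 5+10=15 → P
I(8): 8+10=18 → S
Q(16): 16+10=26≡0 → A
Y(24): 24+10=34≡8 → I
C(2): 2+10=12 → M
G(6): 6+10=16 → Q
H(7): 7+10=17 → R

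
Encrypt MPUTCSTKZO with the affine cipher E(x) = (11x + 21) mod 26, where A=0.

XEHWRLWBKT

M(12): 11·12+21=153≡23 → X
P(15): 11·15+21=186≡4 → E
U(20): 11·20+21=241≡7 → H
T(19): 11·19+21=230≡22 → W
C(2): 11·2+21=43≡17 → R
S(18): 11·18+21=219≡11 → L
T(19): 11·19+21=230≡22 → W
K(10): 11·10+21=131≡1 → B
Z(25): 11·25+21=296≡10 → K
O(14): 11·14+21=175≡19 → T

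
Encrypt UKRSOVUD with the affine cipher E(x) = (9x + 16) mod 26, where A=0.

U(20): 9·20+16=196≡14 → O
K(10): 9·10+16=106≡2 → C
R(17): 9·17+16=169≡13 → N
S(18): 9·18+16=178≡22 → W
O(14): 9·14+16=142≡12 → M
V(21): 9·21+16=205≡23 → X
U(20): 9·20+16=196≡14 → O
D(3): 9·3+16=43≡17 → R

OCNWMXOR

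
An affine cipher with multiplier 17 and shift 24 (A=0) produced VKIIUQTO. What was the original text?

JQWWMYPE

The inverse of 17 mod 26 is 23, since 17·23=391≡1. Apply D(y)=23·(y−24) mod 26:
V(21): 23·(21−24)=-69≡9 → J
K(10): 23·(10−24)=-322≡16 → Q
I(8): 23·(8−24)=-368≡22 → W
I(8): 23·(8−24)=-368≡22 → W
U(20): 23·(20−24)=-92≡12 → M
Q(16): 23·(16−24)=-184≡24 → Y
T(19): 23·(19−24)=-115≡15 → P
O(14): 23·(14−24)=-230≡4 → E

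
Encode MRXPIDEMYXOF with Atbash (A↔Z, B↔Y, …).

NICKRWVNBCLU

M(12) → N(13)
R(17) → I(8)
X(23) → C(2)
P(15) → K(10)
I(8) → R(17)
D(3) → W(22)
E(4) → V(21)
M(12) → N(13)
Y(24) → B(1)
X(23) → C(2)
O(14) → L(11)
F(5) → U(20)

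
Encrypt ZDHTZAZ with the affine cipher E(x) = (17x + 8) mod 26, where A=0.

Z(25): 17·25+8=433≡17 → R
D(3): 17·3+8=59≡7 → H
H(7): 17·7+8=127≡23 → X
T(19): 17·19+8=331≡19 → T
Z(25): 17·25+8=433≡17 → R
A(0): 17·0+8=8 → I
Z(25): 17·25+8=433≡17 → R

RHXTRIR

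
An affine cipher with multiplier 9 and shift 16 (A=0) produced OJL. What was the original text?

UFL

The inverse of 9 mod 26 is 3, since 9·3=27≡1. Apply D(y)=3·(y−16) mod 26:
O(14): 3·(14−16)=-6≡20 → U
J(9): 3·(9−16)=-21≡5 → F
L(11): 3·(11−16)=-15≡11 → L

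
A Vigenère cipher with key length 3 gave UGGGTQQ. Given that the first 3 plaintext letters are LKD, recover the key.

JWD

Subtract each crib letter from the matching ciphertext letter (mod 26):
U(20)−L(11)=9 → J
G(6)−K(10)=-4≡22 → W
G(6)−D(3)=3 → D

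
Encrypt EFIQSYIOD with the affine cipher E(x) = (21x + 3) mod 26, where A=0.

JEPBRNPLO

E(4): 21·4+3=87≡9 → J
F(5): 21·5+3=108≡4 → E
I(8): 21·8+3=171≡15 → P
Q(16): 21·16+3=339≡1 → B
S(18): 21·18+3=381≡17 → R
Y(24): 21·24+3=507≡13 → N
I(8): 21·8+3=171≡15 → P
O(14): 21·14+3=297≡11 → L
D(3): 21·3+3=66≡14 → O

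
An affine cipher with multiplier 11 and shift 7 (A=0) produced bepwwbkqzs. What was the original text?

The inverse of 11 mod 26 is 19, since 11·19=209≡1. Apply D(y)=19·(y−7) mod 26:
b(1): 19·(1−7)=-114≡16 → q
e(4): 19·(4−7)=-57≡21 → v
p(15): 19·(15−7)=152≡22 → w
w(22): 19·(22−7)=285≡25 → z
w(22): 19·(22−7)=285≡25 → z
b(1): 19·(1−7)=-114≡16 → q
k(10): 19·(10−7)=57≡5 → f
q(16): 19·(16−7)=171≡15 → p
z(25): 19·(25−7)=342≡4 → e
s(18): 19·(18−7)=209≡1 → b

qvwzzqfpeb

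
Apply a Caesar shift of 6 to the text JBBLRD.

J(9): 9+6=15 → P
B(1): 1+6=7 → H
B(1): 1+6=7 → H
L(11): 11+6=17 → R
R(17): 17+6=23 → X
D(3): 3+6=9 → J

PHHRXJ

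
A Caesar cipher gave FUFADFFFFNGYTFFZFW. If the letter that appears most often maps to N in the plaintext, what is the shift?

The most frequent ciphertext letter is F (appears 9 times).
F is position 5; N is position 13.
Shift = -8≡18.

18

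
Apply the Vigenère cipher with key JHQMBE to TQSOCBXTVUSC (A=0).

Repeat the key across the message: JHQMBEJHQMBE
T(19)+J(9): 28≡2 → C
Q(16)+H(7): 23 → X
S(18)+Q(16): 34≡8 → I
O(14)+M(12): 26≡0 → A
C(2)+B(1): 3 → D
B(1)+E(4): 5 → F
X(23)+J(9): 32≡6 → G
T(19)+H(7): 26≡0 → A
V(21)+Q(16): 37≡11 → L
U(20)+M(12): 32≡6 → G
S(18)+B(1): 19 → T
C(2)+E(4): 6 → G

CXIADFGALGTG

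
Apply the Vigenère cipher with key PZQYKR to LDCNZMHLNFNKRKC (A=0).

Repeat the key across the message: PZQYKRPZQYKRPZQ
L(11)+P(15): 26≡0 → A
D(3)+Z(25): 28≡2 → C
C(2)+Q(16): 18 → S
N(13)+Y(24): 37≡11 → L
Z(25)+K(10): 35≡9 → J
M(12)+R(17): 29≡3 → D
H(7)+P(15): 22 → W
L(11)+Z(25): 36≡10 → K
N(13)+Q(16): 29≡3 → D
F(5)+Y(24): 29≡3 → D
N(13)+K(10): 23 → X
K(10)+R(17): 27≡1 → B
R(17)+P(15): 32≡6 → G
K(10)+Z(25): 35≡9 → J
C(2)+Q(16): 18 → S

ACSLJDWKDDXBGJS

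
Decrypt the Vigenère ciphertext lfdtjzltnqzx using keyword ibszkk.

deluzpdsvrpn

Repeat the key across the ciphertext: ibszkkibszkk
l(11)−i(8): 3 → d
f(5)−b(1): 4 → e
d(3)−s(18): -15≡11 → l
t(19)−z(25): -6≡20 → u
j(9)−k(10): -1≡25 → z
z(25)−k(10): 15 → p
l(11)−i(8): 3 → d
t(19)−b(1): 18 → s
n(13)−s(18): -5≡21 → v
q(16)−z(25): -9≡17 → r
z(25)−k(10): 15 → p
x(23)−k(10): 13 → n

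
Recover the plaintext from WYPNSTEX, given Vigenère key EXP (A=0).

SBAJVEAA

Repeat the key across the ciphertext: EXPEXPEX
W(22)−E(4): 18 → S
Y(24)−X(23): 1 → B
P(15)−P(15): 0 → A
N(13)−E(4): 9 → J
S(18)−X(23): -5≡21 → V
T(19)−P(15): 4 → E
E(4)−E(4): 0 → A
X(23)−X(23): 0 → A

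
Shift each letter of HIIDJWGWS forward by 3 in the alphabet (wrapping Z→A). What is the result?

H(7): 7+3=10 → K
I(8): 8+3=11 → L
I(8): 8+3=11 → L
D(3): 3+3=6 → G
J(9): 9+3=12 → M
W(22): 22+3=25 → Z
G(6): 6+3=9 → J
W(22): 22+3=25 → Z
S(18): 18+3=21 → V

KLLGMZJZV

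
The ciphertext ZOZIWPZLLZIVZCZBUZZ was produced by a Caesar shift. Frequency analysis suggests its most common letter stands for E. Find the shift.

The most frequent ciphertext letter is Z (appears 8 times).
Z is position 25; E is position 4.
Shift = 21.

21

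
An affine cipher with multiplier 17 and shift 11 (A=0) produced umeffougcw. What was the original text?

The inverse of 17 mod 26 is 23, since 17·23=391≡1. Apply D(y)=23·(y−11) mod 26:
u(20): 23·(20−11)=207≡25 → z
m(12): 23·(12−11)=23 → x
e(4): 23·(4−11)=-161≡21 → v
f(5): 23·(5−11)=-138≡18 → s
f(5): 23·(5−11)=-138≡18 → s
o(14): 23·(14−11)=69≡17 → r
u(20): 23·(20−11)=207≡25 → z
g(6): 23·(6−11)=-115≡15 → p
c(2): 23·(2−11)=-207≡1 → b
w(22): 23·(22−11)=253≡19 → t

zxvssrzpbt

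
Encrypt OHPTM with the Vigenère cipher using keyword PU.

Repeat the key across the message: PUPUP
O(14)+P(15): 29≡3 → D
H(7)+U(20): 27≡1 → B
P(15)+P(15): 30≡4 → E
T(19)+U(20): 39≡13 → N
M(12)+P(15): 27≡1 → B

DBENB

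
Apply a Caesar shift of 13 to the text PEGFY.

CRTSL

P(15): 15+13=28≡2 → C
E(4): 4+13=17 → R
G(6): 6+13=19 → T
F(5): 5+13=18 → S
Y(24): 24+13=37≡11 → L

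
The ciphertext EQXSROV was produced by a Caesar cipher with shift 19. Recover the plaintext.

LXEZYVC

E(4): 4−19=-15≡11 → L
Q(16): 16−19=-3≡23 → X
X(23): 23−19=4 → E
S(18): 18−19=-1≡25 → Z
R(17): 17−19=-2≡24 → Y
O(14): 14−19=-5≡21 → V
V(21): 21−19=2 → C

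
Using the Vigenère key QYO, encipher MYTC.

Repeat the key across the message: QYOQ
M(12)+Q(16): 28≡2 → C
Y(24)+Y(24): 48≡22 → W
T(19)+O(14): 33≡7 → H
C(2)+Q(16): 18 → S

CWHS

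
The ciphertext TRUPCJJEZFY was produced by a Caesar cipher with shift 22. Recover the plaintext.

T(19): 19−22=-3≡23 → X
R(17): 17−22=-5≡21 → V
U(20): 20−22=-2≡24 → Y
P(15): 15−22=-7≡19 → T
C(2): 2−22=-20≡6 → G
J(9): 9−22=-13≡13 → N
J(9): 9−22=-13≡13 → N
E(4): 4−22=-18≡8 → I
Z(25): 25−22=3 → D
F(5): 5−22=-17≡9 → J
Y(24): 24−22=2 → C

XVYTGNNIDJC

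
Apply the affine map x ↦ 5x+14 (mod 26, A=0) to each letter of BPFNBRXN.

TLNBTVZB

B(1): 5·1+14=19 → T
P(15): 5·15+14=89≡11 → L
F(5): 5·5+14=39≡13 → N
N(13): 5·13+14=79≡1 → B
B(1): 5·1+14=19 → T
R(17): 5·17+14=99≡21 → V
X(23): 5·23+14=129≡25 → Z
N(13): 5·13+14=79≡1 → B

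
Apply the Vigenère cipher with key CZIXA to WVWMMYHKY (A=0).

Repeat the key across the message: CZIXACZIX
W(22)+C(2): 24 → Y
V(21)+Z(25): 46≡20 → U
W(22)+I(8): 30≡4 → E
M(12)+X(23): 35≡9 → J
M(12)+A(0): 12 → M
Y(24)+C(2): 26≡0 → A
H(7)+Z(25): 32≡6 → G
K(10)+I(8): 18 → S
Y(24)+X(23): 47≡21 → V

YUEJMAGSV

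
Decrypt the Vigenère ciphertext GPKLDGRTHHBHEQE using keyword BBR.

Repeat the key across the ciphertext: BBRBBRBBRBBRBBR
G(6)−B(1): 5 → F
P(15)−B(1): 14 → O
K(10)−R(17): -7≡19 → T
L(11)−B(1): 10 → K
D(3)−B(1): 2 → C
G(6)−R(17): -11≡15 → P
R(17)−B(1): 16 → Q
T(19)−B(1): 18 → S
H(7)−R(17): -10≡16 → Q
H(7)−B(1): 6 → G
B(1)−B(1): 0 → A
H(7)−R(17): -10≡16 → Q
E(4)−B(1): 3 → D
Q(16)−B(1): 15 → P
E(4)−R(17): -13≡13 → N

FOTKCPQSQGAQDPN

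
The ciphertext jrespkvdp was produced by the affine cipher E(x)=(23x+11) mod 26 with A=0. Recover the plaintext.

sylpqjouq

The inverse of 23 mod 26 is 17, since 23·17=391≡1. Apply D(y)=17·(y−11) mod 26:
j(9): 17·(9−11)=-34≡18 → s
r(17): 17·(17−11)=102≡24 → y
e(4): 17·(4−11)=-119≡11 → l
s(18): 17·(18−11)=119≡15 → p
p(15): 17·(15−11)=68≡16 → q
k(10): 17·(10−11)=-17≡9 → j
v(21): 17·(21−11)=170≡14 → o
d(3): 17·(3−11)=-136≡20 → u
p(15): 17·(15−11)=68≡16 → q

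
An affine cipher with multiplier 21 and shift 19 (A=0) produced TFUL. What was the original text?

The inverse of 21 mod 26 is 5, since 21·5=105≡1. Apply D(y)=5·(y−19) mod 26:
T(19): 5·(19−19)=0 → A
F(5): 5·(5−19)=-70≡8 → I
U(20): 5·(20−19)=5 → F
L(11): 5·(11−19)=-40≡12 → M

AIFM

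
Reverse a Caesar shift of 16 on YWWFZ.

IGGPJ

Y(24): 24−16=8 → I
W(22): 22−16=6 → G
W(22): 22−16=6 → G
F(5): 5−16=-11≡15 → P
Z(25): 25−16=9 → J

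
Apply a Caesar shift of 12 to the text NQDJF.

ZCPVR

N(13): 13+12=25 → Z
Q(16): 16+12=28≡2 → C
D(3): 3+12=15 → P
J(9): 9+12=21 → V
F(5): 5+12=17 → R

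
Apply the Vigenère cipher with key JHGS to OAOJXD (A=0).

XHUBGK

Repeat the key across the message: JHGSJH
O(14)+J(9): 23 → X
A(0)+H(7): 7 → H
O(14)+G(6): 20 → U
J(9)+S(18): 27≡1 → B
X(23)+J(9): 32≡6 → G
D(3)+H(7): 10 → K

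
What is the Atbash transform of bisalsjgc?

b(1) → y(24)
i(8) → r(17)
s(18) → h(7)
a(0) → z(25)
l(11) → o(14)
s(18) → h(7)
j(9) → q(16)
g(6) → t(19)
c(2) → x(23)

yrhzohqtx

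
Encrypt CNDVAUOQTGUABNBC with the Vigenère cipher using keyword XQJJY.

ZDMEYREZCERQKWZZ

Repeat the key across the message: XQJJYXQJJYXQJJYX
C(2)+X(23): 25 → Z
N(13)+Q(16): 29≡3 → D
D(3)+J(9): 12 → M
V(21)+J(9): 30≡4 → E
A(0)+Y(24): 24 → Y
U(20)+X(23): 43≡17 → R
O(14)+Q(16): 30≡4 → E
Q(16)+J(9): 25 → Z
T(19)+J(9): 28≡2 → C
G(6)+Y(24): 30≡4 → E
U(20)+X(23): 43≡17 → R
A(0)+Q(16): 16 → Q
B(1)+J(9): 10 → K
N(13)+J(9): 22 → W
B(1)+Y(24): 25 → Z
C(2)+X(23): 25 → Z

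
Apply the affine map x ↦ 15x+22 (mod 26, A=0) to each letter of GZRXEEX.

G(6): 15·6+22=112≡8 → I
Z(25): 15·25+22=397≡7 → H
R(17): 15·17+22=277≡17 → R
X(23): 15·23+22=367≡3 → D
E(4): 15·4+22=82≡4 → E
E(4): 15·4+22=82≡4 → E
X(23): 15·23+22=367≡3 → D

IHRDEED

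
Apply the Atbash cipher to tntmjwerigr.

t(19) → g(6)
n(13) → m(12)
t(19) → g(6)
m(12) → n(13)
j(9) → q(16)
w(22) → d(3)
e(4) → v(21)
r(17) → i(8)
i(8) → r(17)
g(6) → t(19)
r(17) → i(8)

gmgnqdvirti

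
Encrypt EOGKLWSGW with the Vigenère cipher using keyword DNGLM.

Repeat the key across the message: DNGLMDNGL
E(4)+D(3): 7 → H
O(14)+N(13): 27≡1 → B
G(6)+G(6): 12 → M
K(10)+L(11): 21 → V
L(11)+M(12): 23 → X
W(22)+D(3): 25 → Z
S(18)+N(13): 31≡5 → F
G(6)+G(6): 12 → M
W(22)+L(11): 33≡7 → H

HBMVXZFMH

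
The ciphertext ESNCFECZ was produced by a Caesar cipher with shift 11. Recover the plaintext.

E(4): 4−11=-7≡19 → T
S(18): 18−11=7 → H
N(13): 13−11=2 → C
C(2): 2−11=-9≡17 → R
F(5): 5−11=-6≡20 → U
E(4): 4−11=-7≡19 → T
C(2): 2−11=-9≡17 → R
Z(25): 25−11=14 → O

THCRUTRO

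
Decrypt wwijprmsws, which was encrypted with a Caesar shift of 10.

w(22): 22−10=12 → m
w(22): 22−10=12 → m
i(8): 8−10=-2≡24 → y
j(9): 9−10=-1≡25 → z
p(15): 15−10=5 → f
r(17): 17−10=7 → h
m(12): 12−10=2 → c
s(18): 18−10=8 → i
w(22): 22−10=12 → m
s(18): 18−10=8 → i

mmyzfhcimi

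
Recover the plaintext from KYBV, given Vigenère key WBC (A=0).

Repeat the key across the ciphertext: WBCW
K(10)−W(22): -12≡14 → O
Y(24)−B(1): 23 → X
B(1)−C(2): -1≡25 → Z
V(21)−W(22): -1≡25 → Z

OXZZ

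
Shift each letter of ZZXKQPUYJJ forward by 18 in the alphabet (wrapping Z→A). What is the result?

RRPCIHMQBB

Z(25): 25+18=43≡17 → R
Z(25): 25+18=43≡17 → R
X(23): 23+18=41≡15 → P
K(10): 10+18=28≡2 → C
Q(16): 16+18=34≡8 → I
P(15): 15+18=33≡7 → H
U(20): 20+18=38≡12 → M
Y(24): 24+18=42≡16 → Q
J(9): 9+18=27≡1 → B
J(9): 9+18=27≡1 → B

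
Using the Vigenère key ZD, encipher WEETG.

VHDWF

Repeat the key across the message: ZDZDZ
W(22)+Z(25): 47≡21 → V
E(4)+D(3): 7 → H
E(4)+Z(25): 29≡3 → D
T(19)+D(3): 22 → W
G(6)+Z(25): 31≡5 → F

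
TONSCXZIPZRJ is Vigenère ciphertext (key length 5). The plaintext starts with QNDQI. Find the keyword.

Subtract each crib letter from the matching ciphertext letter (mod 26):
T(19)−Q(16)=3 → D
O(14)−N(13)=1 → B
N(13)−D(3)=10 → K
S(18)−Q(16)=2 → C
C(2)−I(8)=-6≡20 → U

DBKCU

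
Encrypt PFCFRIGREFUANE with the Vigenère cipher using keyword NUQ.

CZSSLYTLUSOQAY

Repeat the key across the message: NUQNUQNUQNUQNU
P(15)+N(13): 28≡2 → C
F(5)+U(20): 25 → Z
C(2)+Q(16): 18 → S
F(5)+N(13): 18 → S
R(17)+U(20): 37≡11 → L
I(8)+Q(16): 24 → Y
G(6)+N(13): 19 → T
R(17)+U(20): 37≡11 → L
E(4)+Q(16): 20 → U
F(5)+N(13): 18 → S
U(20)+U(20): 40≡14 → O
A(0)+Q(16): 16 → Q
N(13)+N(13): 26≡0 → A
E(4)+U(20): 24 → Y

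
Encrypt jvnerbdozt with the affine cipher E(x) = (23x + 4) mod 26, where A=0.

dtrsfbvohz

j(9): 23·9+4=211≡3 → d
v(21): 23·21+4=487≡19 → t
n(13): 23·13+4=303≡17 → r
e(4): 23·4+4=96≡18 → s
r(17): 23·17+4=395≡5 → f
b(1): 23·1+4=27≡1 → b
d(3): 23·3+4=73≡21 → v
o(14): 23·14+4=326≡14 → o
z(25): 23·25+4=579≡7 → h
t(19): 23·19+4=441≡25 → z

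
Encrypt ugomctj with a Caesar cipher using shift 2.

u(20): 20+2=22 → w
g(6): 6+2=8 → i
o(14): 14+2=16 → q
m(12): 12+2=14 → o
c(2): 2+2=4 → e
t(19): 19+2=21 → v
j(9): 9+2=11 → l

wiqoevl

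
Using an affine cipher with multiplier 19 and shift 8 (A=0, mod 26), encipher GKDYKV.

SQNWQR

G(6): 19·6+8=122≡18 → S
K(10): 19·10+8=198≡16 → Q
D(3): 19·3+8=65≡13 → N
Y(24): 19·24+8=464≡22 → W
K(10): 19·10+8=198≡16 → Q
V(21): 19·21+8=407≡17 → R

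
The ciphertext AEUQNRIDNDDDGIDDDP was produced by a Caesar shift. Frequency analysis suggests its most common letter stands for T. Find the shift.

The most frequent ciphertext letter is D (appears 7 times).
D is position 3; T is position 19.
Shift = -16≡10.

10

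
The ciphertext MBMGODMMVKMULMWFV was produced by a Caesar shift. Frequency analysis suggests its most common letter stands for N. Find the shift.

25

The most frequent ciphertext letter is M (appears 6 times).
M is position 12; N is position 13.
Shift = -1≡25.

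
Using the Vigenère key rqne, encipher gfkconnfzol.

xvxgfdajqey

Repeat the key across the message: rqnerqnerqn
g(6)+r(17): 23 → x
f(5)+q(16): 21 → v
k(10)+n(13): 23 → x
c(2)+e(4): 6 → g
o(14)+r(17): 31≡5 → f
n(13)+q(16): 29≡3 → d
n(13)+n(13): 26≡0 → a
f(5)+e(4): 9 → j
z(25)+r(17): 42≡16 → q
o(14)+q(16): 30≡4 → e
l(11)+n(13): 24 → y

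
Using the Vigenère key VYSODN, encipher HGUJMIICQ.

CEMXPVDAI

Repeat the key across the message: VYSODNVYS
H(7)+V(21): 28≡2 → C
G(6)+Y(24): 30≡4 → E
U(20)+S(18): 38≡12 → M
J(9)+O(14): 23 → X
M(12)+D(3): 15 → P
I(8)+N(13): 21 → V
I(8)+V(21): 29≡3 → D
C(2)+Y(24): 26≡0 → A
Q(16)+S(18): 34≡8 → I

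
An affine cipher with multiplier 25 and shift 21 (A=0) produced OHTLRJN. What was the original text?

HOCKEMI

The inverse of 25 mod 26 is 25, since 25·25=625≡1. Apply D(y)=25·(y−21) mod 26:
O(14): 25·(14−21)=-175≡7 → H
H(7): 25·(7−21)=-350≡14 → O
T(19): 25·(19−21)=-50≡2 → C
L(11): 25·(11−21)=-250≡10 → K
R(17): 25·(17−21)=-100≡4 → E
J(9): 25·(9−21)=-300≡12 → M
N(13): 25·(13−21)=-200≡8 → I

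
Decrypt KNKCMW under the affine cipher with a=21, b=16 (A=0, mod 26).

The inverse of 21 mod 26 is 5, since 21·5=105≡1. Apply D(y)=5·(y−16) mod 26:
K(10): 5·(10−16)=-30≡22 → W
N(13): 5·(13−16)=-15≡11 → L
K(10): 5·(10−16)=-30≡22 → W
C(2): 5·(2−16)=-70≡8 → I
M(12): 5·(12−16)=-20≡6 → G
W(22): 5·(22−16)=30≡4 → E

WLWIGE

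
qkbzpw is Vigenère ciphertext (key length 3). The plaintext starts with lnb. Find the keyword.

fxa

Subtract each crib letter from the matching ciphertext letter (mod 26):
q(16)−l(11)=5 → f
k(10)−n(13)=-3≡23 → x
b(1)−b(1)=0 → a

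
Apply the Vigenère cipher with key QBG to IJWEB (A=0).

Repeat the key across the message: QBGQB
I(8)+Q(16): 24 → Y
J(9)+B(1): 10 → K
W(22)+G(6): 28≡2 → C
E(4)+Q(16): 20 → U
B(1)+B(1): 2 → C

YKCUC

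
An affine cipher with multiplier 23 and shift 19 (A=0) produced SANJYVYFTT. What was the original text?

The inverse of 23 mod 26 is 17, since 23·17=391≡1. Apply D(y)=17·(y−19) mod 26:
S(18): 17·(18−19)=-17≡9 → J
A(0): 17·(0−19)=-323≡15 → P
N(13): 17·(13−19)=-102≡2 → C
J(9): 17·(9−19)=-170≡12 → M
Y(24): 17·(24−19)=85≡7 → H
V(21): 17·(21−19)=34≡8 → I
Y(24): 17·(24−19)=85≡7 → H
F(5): 17·(5−19)=-238≡22 → W
T(19): 17·(19−19)=0 → A
T(19): 17·(19−19)=0 → A

JPCMHIHWAA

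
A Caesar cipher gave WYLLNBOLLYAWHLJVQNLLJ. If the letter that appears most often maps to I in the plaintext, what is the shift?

3

The most frequent ciphertext letter is L (appears 7 times).
L is position 11; I is position 8.
Shift = 3.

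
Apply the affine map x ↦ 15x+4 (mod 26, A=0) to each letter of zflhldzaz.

z(25): 15·25+4=379≡15 → p
f(5): 15·5+4=79≡1 → b
l(11): 15·11+4=169≡13 → n
h(7): 15·7+4=109≡5 → f
l(11): 15·11+4=169≡13 → n
d(3): 15·3+4=49≡23 → x
z(25): 15·25+4=379≡15 → p
a(0): 15·0+4=4 → e
z(25): 15·25+4=379≡15 → p

pbnfnxpep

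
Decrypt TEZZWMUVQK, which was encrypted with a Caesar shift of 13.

GRMMJZHIDX

T(19): 19−13=6 → G
E(4): 4−13=-9≡17 → R
Z(25): 25−13=12 → M
Z(25): 25−13=12 → M
W(22): 22−13=9 → J
M(12): 12−13=-1≡25 → Z
U(20): 20−13=7 → H
V(21): 21−13=8 → I
Q(16): 16−13=3 → D
K(10): 10−13=-3≡23 → X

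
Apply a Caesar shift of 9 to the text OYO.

XHX

O(14): 14+9=23 → X
Y(24): 24+9=33≡7 → H
O(14): 14+9=23 → X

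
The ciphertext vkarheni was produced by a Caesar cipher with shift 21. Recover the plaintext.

apfwmjsn

v(21): 21−21=0 → a
k(10): 10−21=-11≡15 → p
a(0): 0−21=-21≡5 → f
r(17): 17−21=-4≡22 → w
h(7): 7−21=-14≡12 → m
e(4): 4−21=-17≡9 → j
n(13): 13−21=-8≡18 → s
i(8): 8−21=-13≡13 → n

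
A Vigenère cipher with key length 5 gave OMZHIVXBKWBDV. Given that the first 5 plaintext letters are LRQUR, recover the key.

Subtract each crib letter from the matching ciphertext letter (mod 26):
O(14)−L(11)=3 → D
M(12)−R(17)=-5≡21 → V
Z(25)−Q(16)=9 → J
H(7)−U(20)=-13≡13 → N
I(8)−R(17)=-9≡17 → R

DVJNR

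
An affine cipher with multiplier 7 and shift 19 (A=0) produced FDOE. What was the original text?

YUDJ

The inverse of 7 mod 26 is 15, since 7·15=105≡1. Apply D(y)=15·(y−19) mod 26:
F(5): 15·(5−19)=-210≡24 → Y
D(3): 15·(3−19)=-240≡20 → U
O(14): 15·(14−19)=-75≡3 → D
E(4): 15·(4−19)=-225≡9 → J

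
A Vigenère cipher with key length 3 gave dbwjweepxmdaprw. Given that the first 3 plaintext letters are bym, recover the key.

cdk

Subtract each crib letter from the matching ciphertext letter (mod 26):
d(3)−b(1)=2 → c
b(1)−y(24)=-23≡3 → d
w(22)−m(12)=10 → k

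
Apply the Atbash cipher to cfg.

xut

c(2) → x(23)
f(5) → u(20)
g(6) → t(19)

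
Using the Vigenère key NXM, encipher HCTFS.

Repeat the key across the message: NXMNX
H(7)+N(13): 20 → U
C(2)+X(23): 25 → Z
T(19)+M(12): 31≡5 → F
F(5)+N(13): 18 → S
S(18)+X(23): 41≡15 → P

UZFSP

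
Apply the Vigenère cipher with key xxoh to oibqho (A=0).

lfpxel

Repeat the key across the message: xxohxx
o(14)+x(23): 37≡11 → l
i(8)+x(23): 31≡5 → f
b(1)+o(14): 15 → p
q(16)+h(7): 23 → x
h(7)+x(23): 30≡4 → e
o(14)+x(23): 37≡11 → l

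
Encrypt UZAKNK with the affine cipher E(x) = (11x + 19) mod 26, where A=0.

FITZGZ

U(20): 11·20+19=239≡5 → F
Z(25): 11·25+19=294≡8 → I
A(0): 11·0+19=19 → T
K(10): 11·10+19=129≡25 → Z
N(13): 11·13+19=162≡6 → G
K(10): 11·10+19=129≡25 → Z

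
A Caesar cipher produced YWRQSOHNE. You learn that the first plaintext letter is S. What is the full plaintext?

From the crib: Y(24)−S(18)=6, so the shift is 6.
Subtract 6 from each ciphertext letter:
Y(24): 24−6=18 → S
W(22): 22−6=16 → Q
R(17): 17−6=11 → L
Q(16): 16−6=10 → K
S(18): 18−6=12 → M
O(14): 14−6=8 → I
H(7): 7−6=1 → B
N(13): 13−6=7 → H
E(4): 4−6=-2≡24 → Y

SQLKMIBHY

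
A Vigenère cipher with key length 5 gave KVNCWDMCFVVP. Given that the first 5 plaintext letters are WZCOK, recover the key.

OWLOM

Subtract each crib letter from the matching ciphertext letter (mod 26):
K(10)−W(22)=-12≡14 → O
V(21)−Z(25)=-4≡22 → W
N(13)−C(2)=11 → L
C(2)−O(14)=-12≡14 → O
W(22)−K(10)=12 → M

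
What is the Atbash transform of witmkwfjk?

drgnpduqp

w(22) → d(3)
i(8) → r(17)
t(19) → g(6)
m(12) → n(13)
k(10) → p(15)
w(22) → d(3)
f(5) → u(20)
j(9) → q(16)
k(10) → p(15)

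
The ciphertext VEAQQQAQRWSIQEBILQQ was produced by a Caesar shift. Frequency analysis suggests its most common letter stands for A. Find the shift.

The most frequent ciphertext letter is Q (appears 7 times).
Q is position 16; A is position 0.
Shift = 16.

16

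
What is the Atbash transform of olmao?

lonzl

o(14) → l(11)
l(11) → o(14)
m(12) → n(13)
a(0) → z(25)
o(14) → l(11)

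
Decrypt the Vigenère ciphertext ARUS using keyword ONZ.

MEVE

Repeat the key across the ciphertext: ONZO
A(0)−O(14): -14≡12 → M
R(17)−N(13): 4 → E
U(20)−Z(25): -5≡21 → V
S(18)−O(14): 4 → E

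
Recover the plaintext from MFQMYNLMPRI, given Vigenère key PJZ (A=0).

XWRXPOWDQCZ

Repeat the key across the ciphertext: PJZPJZPJZPJ
M(12)−P(15): -3≡23 → X
F(5)−J(9): -4≡22 → W
Q(16)−Z(25): -9≡17 → R
M(12)−P(15): -3≡23 → X
Y(24)−J(9): 15 → P
N(13)−Z(25): -12≡14 → O
L(11)−P(15): -4≡22 → W
M(12)−J(9): 3 → D
P(15)−Z(25): -10≡16 → Q
R(17)−P(15): 2 → C
I(8)−J(9): -1≡25 → Z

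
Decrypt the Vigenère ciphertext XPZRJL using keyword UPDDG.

DAWODR

Repeat the key across the ciphertext: UPDDGU
X(23)−U(20): 3 → D
P(15)−P(15): 0 → A
Z(25)−D(3): 22 → W
R(17)−D(3): 14 → O
J(9)−G(6): 3 → D
L(11)−U(20): -9≡17 → R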